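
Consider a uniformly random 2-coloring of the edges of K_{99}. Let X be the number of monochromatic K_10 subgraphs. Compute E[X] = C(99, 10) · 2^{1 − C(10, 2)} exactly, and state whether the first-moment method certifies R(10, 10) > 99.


E[X] = C(99, 10) · 2^{1 − 45} = 15579278510796 · 2^{−44} = 15579278510796/17592186044416.
As a reduced fraction: E[X] = 3894819627699/4398046511104 ≈ 0.8855795.
Is E[X] < 1? YES.
Since E[X] < 1, there exists a 2-coloring of K_{99} with no monochromatic K_10; hence R(10, 10) > 99.

E[X] = 3894819627699/4398046511104 ≈ 0.8855795; E[X] < 1, so R(10, 10) > 99.


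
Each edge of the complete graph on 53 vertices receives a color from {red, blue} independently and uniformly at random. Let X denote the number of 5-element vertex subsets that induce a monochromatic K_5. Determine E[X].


Let X = Σ_S X_S over the C(53, 5) = 2869685 subsets S of size 5, where X_S = 1 if the K_5 on S is monochromatic.
For a fixed S, the K_5 on S has C(5, 2) = 10 edges. P[all 10 edges red] = (1/2)^10, and likewise for blue, so P[monochromatic] = 2·(1/2)^10 = 2^{1 − 10} = 1/512.
Summing: E[X] = C(53, 5) · 2^{1 − 10} = 2869685 · 1/512 = 2869685/512.
Numerically: E[X] ≈ 5604.854.

E[X] = C(53,5)·2^(1−C(5,2)) = 2869685/512 ≈ 5604.854.


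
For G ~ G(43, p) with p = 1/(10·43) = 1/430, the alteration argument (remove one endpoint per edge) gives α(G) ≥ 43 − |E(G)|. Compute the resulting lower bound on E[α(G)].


E[|E(G)|] = C(43, 2)·p = 903 · (1/430) = 21/10.
E[α(G)] ≥ n − E[|E(G)|] = 43 − 21/10 = 409/10.
Numerically: ≈ 40.90000.
(This is only a lower bound; the true E[α(G)] may be larger.)

E[α(G)] ≥ 409/10 ≈ 40.90000.


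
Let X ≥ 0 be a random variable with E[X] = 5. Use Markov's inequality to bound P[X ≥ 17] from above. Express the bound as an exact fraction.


μ = E[X] = 5, a = 17.
Markov: P[X ≥ 17] ≤ μ/a = (5)/17 = 5/17.
Numerically: ≈ 0.2941.
(Since a = 17 > μ = 5.0000, the bound 5/17 is < 1 and informative.)

P[X ≥ 17] ≤ 5/17 ≈ 0.2941.


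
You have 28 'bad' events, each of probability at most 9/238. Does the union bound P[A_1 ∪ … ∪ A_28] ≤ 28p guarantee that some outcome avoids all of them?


Union bound: P[∪_{i=1}^{28} A_i] ≤ Σ_i P[A_i] ≤ 28·p = 28·(9/238) = 18/17.
Numerically: 18/17 ≈ 1.058824.
Is 18/17 < 1? NO.
Since the bound 18/17 is ≥ 1, the union bound is uninformative here; it does NOT by itself certify existence.

28·p = 18/17 ≈ 1.058824; existence NOT certified by the union bound.


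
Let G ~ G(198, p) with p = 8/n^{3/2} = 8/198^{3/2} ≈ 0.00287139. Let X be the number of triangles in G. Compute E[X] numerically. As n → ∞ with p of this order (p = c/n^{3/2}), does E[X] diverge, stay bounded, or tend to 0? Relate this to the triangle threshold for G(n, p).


Number of potential triangles: C(198, 3) = 1274196.
Each occurs with probability p³ ≈ (0.00287139)³ ≈ 2.36742705e-08.
By linearity: E[X] = C(198, 3)·p³ ≈ 1274196 · 2.36742705e-08 ≈ 0.030166.
Since α = 3/2 > 1, p = c/n^{3/2} = o(1/n) is below the triangle threshold p ~ 1/n. Asymptotically E[X] ~ (c³/6)·n^{3(1−α)} = (8³/6)·n^{-1.5} → 0, so by Markov's inequality G has no triangles w.h.p.

E[X] ≈ 0.030166; in regime p = Θ(1/n^{3/2}) E[X] tends to 0 (below the triangle threshold p ~ 1/n).


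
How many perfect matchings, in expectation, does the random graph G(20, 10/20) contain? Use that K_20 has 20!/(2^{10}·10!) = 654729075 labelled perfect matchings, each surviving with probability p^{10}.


K_20 has 20!/(2^{10}·10!) = 654729075 labelled perfect matchings.
For each such perfect matching H, let X_H = 1 if all 10 edges of H are present in G. Then P[X_H = 1] = p^{10} = (1/2)^{10} = 1/1024.
By linearity: E[X] = Σ_H E[X_H] = 654729075 · p^{10} = 654729075 · 1/1024 = 654729075/1024.
Numerically: E[X] ≈ 6.3938e+05.

E[X] = 654729075 · (1/2)^{10} = 654729075/1024 ≈ 6.3938e+05.


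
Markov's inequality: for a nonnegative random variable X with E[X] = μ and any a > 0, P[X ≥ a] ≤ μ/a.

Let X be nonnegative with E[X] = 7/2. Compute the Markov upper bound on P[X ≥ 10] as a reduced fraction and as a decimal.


μ = E[X] = 7/2, a = 10.
Markov: P[X ≥ 10] ≤ μ/a = (7/2)/10 = 7/20.
Numerically: ≈ 0.350.
(Since a = 10 > μ = 3.500, the bound 7/20 is < 1 and informative.)

P[X ≥ 10] ≤ 7/20 ≈ 0.350.


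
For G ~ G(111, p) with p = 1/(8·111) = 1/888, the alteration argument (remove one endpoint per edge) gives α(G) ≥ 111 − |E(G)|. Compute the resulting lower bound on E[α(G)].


E[|E(G)|] = C(111, 2)·p = 6105 · (1/888) = 55/8.
E[α(G)] ≥ n − E[|E(G)|] = 111 − 55/8 = 833/8.
Numerically: ≈ 104.125000.
(This is only a lower bound; the true E[α(G)] may be larger.)

E[α(G)] ≥ 833/8 ≈ 104.125000.


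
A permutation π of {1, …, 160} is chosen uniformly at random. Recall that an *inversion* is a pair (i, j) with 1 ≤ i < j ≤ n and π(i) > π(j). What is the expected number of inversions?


Write X = Σ X_I over the C(160, 2) = 12720 pairs i < j, with X_I the indicator of one inversion.
There are 12720 indicators.
For each fixed pair i < j, the values π(i) and π(j) are two distinct elements of {1, …, 160} in uniformly random order; by symmetry P[π(i) > π(j)] = 1/2.
By linearity: E[X] = 12720 · (1/2) = C(160, 2) · (1/2) = 12720/2 = 6360 ≈ 6360.00000.

E[X] = 6360 = 6360.00000.


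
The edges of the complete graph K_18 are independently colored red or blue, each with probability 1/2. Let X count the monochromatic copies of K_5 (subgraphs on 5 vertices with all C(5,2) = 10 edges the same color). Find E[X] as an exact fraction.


Let X = Σ_S X_S over the C(18, 5) = 8568 subsets S of size 5, where X_S = 1 if the K_5 on S is monochromatic.
For a fixed S, the K_5 on S has C(5, 2) = 10 edges. P[all 10 edges red] = (1/2)^10, and likewise for blue, so P[monochromatic] = 2·(1/2)^10 = 2^{1 − 10} = 1/512.
By linearity of expectation: E[X] = C(18, 5) · 2^{1 − 10} = 8568 · 1/512 = 1071/64.
Numerically: E[X] ≈ 16.734.

E[X] = C(18,5)·2^(1−C(5,2)) = 1071/64 ≈ 16.734.


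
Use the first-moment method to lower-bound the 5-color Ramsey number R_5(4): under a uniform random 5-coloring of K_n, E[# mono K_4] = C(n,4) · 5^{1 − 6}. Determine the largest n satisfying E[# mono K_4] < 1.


We need C(n, 4) · 5^{1 − 6} < 1, i.e. C(n, 4) < 5^{6 − 1} = 3125.
Check values of n near the boundary:
  n = 15: C(15, 4) = 1365; 1365 < 3125? YES
  n = 16: C(16, 4) = 1820; 1820 < 3125? YES
  n = 17: C(17, 4) = 2380; 2380 < 3125? YES
  n = 18: C(18, 4) = 3060; 3060 < 3125? YES
  n = 19: C(19, 4) = 3876; 3876 < 3125? NO
  n = 20: C(20, 4) = 4845; 4845 < 3125? NO
  n = 21: C(21, 4) = 5985; 5985 < 3125? NO
The largest n with C(n, 4) < 3125 is n = 18 (where E[X] = 612/625 ≈ 0.979). Hence R_5(4) > 18, i.e. R_5(4) ≥ 19.

Largest n = 18; hence R_5(4) > 18.


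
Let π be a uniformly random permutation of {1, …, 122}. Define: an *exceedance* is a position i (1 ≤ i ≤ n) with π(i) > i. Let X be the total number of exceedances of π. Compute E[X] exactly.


Write X = Σ_{i=1}^{122} X_i, where X_i = 1_{π(i) > i}.
For each fixed i, π(i) is uniform over {1, …, 122} (marginal of a uniform permutation), so P[π(i) > i] = (n − i)/n. Summing: Σ_{i=1}^{122} (n − i)/n = (0 + 1 + … + 121)/122 = 122(122 − 1)/(2·122) = (122 − 1)/2.
Hence E[X] = Σ_{i=1}^{122} (122 − i)/122 = 121/2 ≈ 60.500000.

E[X] = 121/2 = 60.500000.


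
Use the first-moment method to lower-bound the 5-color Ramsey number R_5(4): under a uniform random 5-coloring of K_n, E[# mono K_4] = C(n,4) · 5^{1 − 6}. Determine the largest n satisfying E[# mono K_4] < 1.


We need C(n, 4) · 5^{1 − 6} < 1, i.e. C(n, 4) < 5^{6 − 1} = 3125.
Check values of n near the boundary:
  n = 12: C(12, 4) = 495; 495 < 3125? YES
  n = 13: C(13, 4) = 715; 715 < 3125? YES
  n = 14: C(14, 4) = 1001; 1001 < 3125? YES
  n = 15: C(15, 4) = 1365; 1365 < 3125? YES
  n = 16: C(16, 4) = 1820; 1820 < 3125? YES
  n = 17: C(17, 4) = 2380; 2380 < 3125? YES
  n = 18: C(18, 4) = 3060; 3060 < 3125? YES
  n = 19: C(19, 4) = 3876; 3876 < 3125? NO
  n = 20: C(20, 4) = 4845; 4845 < 3125? NO
The largest n with C(n, 4) < 3125 is n = 18 (where E[X] = 612/625 ≈ 0.97920). Hence R_5(4) > 18, i.e. R_5(4) ≥ 19.

Largest n = 18; hence R_5(4) > 18.


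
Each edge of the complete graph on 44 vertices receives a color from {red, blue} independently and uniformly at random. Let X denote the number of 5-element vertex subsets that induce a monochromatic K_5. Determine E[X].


Let X = Σ_S X_S over the C(44, 5) = 1086008 subsets S of size 5, where X_S = 1 if the K_5 on S is monochromatic.
For a fixed S, the K_5 on S has C(5, 2) = 10 edges. P[all 10 edges red] = (1/2)^10, and likewise for blue, so P[monochromatic] = 2·(1/2)^10 = 2^{1 − 10} = 1/512.
By linearity of expectation: E[X] = C(44, 5) · 2^{1 − 10} = 1086008 · 1/512 = 135751/64.
Numerically: E[X] ≈ 2121.1094.

E[X] = C(44,5)·2^(1−C(5,2)) = 135751/64 ≈ 2121.1094.


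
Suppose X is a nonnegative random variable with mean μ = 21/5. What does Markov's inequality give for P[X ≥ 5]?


μ = E[X] = 21/5, a = 5.
Markov: P[X ≥ 5] ≤ μ/a = (21/5)/5 = 21/25.
Numerically: ≈ 0.8400.
(Since a = 5 > μ = 4.2000, the bound 21/25 is < 1 and informative.)

P[X ≥ 5] ≤ 21/25 ≈ 0.8400.


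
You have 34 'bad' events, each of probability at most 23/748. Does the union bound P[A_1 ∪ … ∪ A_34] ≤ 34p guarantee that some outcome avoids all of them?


Union bound: P[∪_{i=1}^{34} A_i] ≤ Σ_i P[A_i] ≤ 34·p = 34·(23/748) = 23/22.
Numerically: 23/22 ≈ 1.045.
Is 23/22 < 1? NO.
Since the bound 23/22 is ≥ 1, the union bound is uninformative here; it does NOT by itself certify existence.

34·p = 23/22 ≈ 1.045; existence NOT certified by the union bound.


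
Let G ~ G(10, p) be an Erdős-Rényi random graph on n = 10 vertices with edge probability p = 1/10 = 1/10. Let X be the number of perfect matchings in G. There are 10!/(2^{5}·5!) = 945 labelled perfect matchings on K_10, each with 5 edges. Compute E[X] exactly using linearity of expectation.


K_10 has 10!/(2^{5}·5!) = 945 labelled perfect matchings.
For each such perfect matching H, let X_H = 1 if all 5 edges of H are present in G. Then P[X_H = 1] = p^{5} = (1/10)^{5} = 1/100000.
By linearity: E[X] = Σ_H E[X_H] = 945 · p^{5} = 945 · 1/100000 = 189/20000.
Numerically: E[X] ≈ 0.00945.

E[X] = 945 · (1/10)^{5} = 189/20000 ≈ 0.00945.


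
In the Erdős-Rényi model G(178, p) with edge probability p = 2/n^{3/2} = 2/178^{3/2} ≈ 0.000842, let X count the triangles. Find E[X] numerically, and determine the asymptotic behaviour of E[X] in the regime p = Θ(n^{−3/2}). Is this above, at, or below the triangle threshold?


Number of potential triangles: C(178, 3) = 924176.
Each occurs with probability p³ ≈ (0.000842)³ ≈ 5.97310e-10.
By linearity: E[X] = C(178, 3)·p³ ≈ 924176 · 5.97310e-10 ≈ 0.001.
Since α = 3/2 > 1, p = c/n^{3/2} = o(1/n) is below the triangle threshold p ~ 1/n. Asymptotically E[X] ~ (c³/6)·n^{3(1−α)} = (2³/6)·n^{-1.5} → 0, so by Markov's inequality G has no triangles w.h.p.

E[X] ≈ 0.001; in regime p = Θ(1/n^{3/2}) E[X] tends to 0 (below the triangle threshold p ~ 1/n).


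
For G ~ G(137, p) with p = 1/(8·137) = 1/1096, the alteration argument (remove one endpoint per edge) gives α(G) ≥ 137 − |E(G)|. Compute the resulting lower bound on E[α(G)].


E[|E(G)|] = C(137, 2)·p = 9316 · (1/1096) = 17/2.
E[α(G)] ≥ n − E[|E(G)|] = 137 − 17/2 = 257/2.
Numerically: ≈ 128.5000.
(This is only a lower bound; the true E[α(G)] may be larger.)

E[α(G)] ≥ 257/2 ≈ 128.5000.


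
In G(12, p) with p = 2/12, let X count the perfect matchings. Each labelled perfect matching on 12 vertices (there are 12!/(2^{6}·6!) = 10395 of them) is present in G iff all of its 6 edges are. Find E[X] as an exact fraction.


K_12 has 12!/(2^{6}·6!) = 10395 labelled perfect matchings.
For each such perfect matching H, let X_H = 1 if all 6 edges of H are present in G. Then P[X_H = 1] = p^{6} = (1/6)^{6} = 1/46656.
Summing the indicators: E[X] = Σ_H E[X_H] = 10395 · p^{6} = 10395 · 1/46656 = 385/1728.
Numerically: E[X] ≈ 0.2228.

E[X] = 10395 · (1/6)^{6} = 385/1728 ≈ 0.2228.


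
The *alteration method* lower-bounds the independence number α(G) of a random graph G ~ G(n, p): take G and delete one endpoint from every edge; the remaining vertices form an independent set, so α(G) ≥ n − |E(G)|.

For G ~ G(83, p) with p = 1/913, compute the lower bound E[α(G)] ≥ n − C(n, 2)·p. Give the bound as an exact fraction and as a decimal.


E[|E(G)|] = C(83, 2)·p = 3403 · (1/913) = 41/11.
E[α(G)] ≥ n − E[|E(G)|] = 83 − 41/11 = 872/11.
Numerically: ≈ 79.27273.
(This is only a lower bound; the true E[α(G)] may be larger.)

E[α(G)] ≥ 872/11 ≈ 79.27273.


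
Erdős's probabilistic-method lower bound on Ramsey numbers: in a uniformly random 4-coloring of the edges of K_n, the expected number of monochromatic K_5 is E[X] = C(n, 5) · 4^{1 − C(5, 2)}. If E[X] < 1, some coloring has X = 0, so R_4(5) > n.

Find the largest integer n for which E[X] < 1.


We need C(n, 5) · 4^{1 − 10} < 1, i.e. C(n, 5) < 4^{10 − 1} = 262144.
Check values of n near the boundary:
  n = 28: C(28, 5) = 98280; 98280 < 262144? YES
  n = 29: C(29, 5) = 118755; 118755 < 262144? YES
  n = 30: C(30, 5) = 142506; 142506 < 262144? YES
  n = 31: C(31, 5) = 169911; 169911 < 262144? YES
  n = 32: C(32, 5) = 201376; 201376 < 262144? YES
  n = 33: C(33, 5) = 237336; 237336 < 262144? YES
  n = 34: C(34, 5) = 278256; 278256 < 262144? NO
  n = 35: C(35, 5) = 324632; 324632 < 262144? NO
The largest n with C(n, 5) < 262144 is n = 33 (where E[X] = 29667/32768 ≈ 0.905). Hence R_4(5) > 33, i.e. R_4(5) ≥ 34.

Largest n = 33; hence R_4(5) > 33.


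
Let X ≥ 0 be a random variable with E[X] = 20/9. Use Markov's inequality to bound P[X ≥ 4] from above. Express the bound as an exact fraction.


μ = E[X] = 20/9, a = 4.
Markov: P[X ≥ 4] ≤ μ/a = (20/9)/4 = 5/9.
Numerically: ≈ 0.55556.
(Since a = 4 > μ = 2.22222, the bound 5/9 is < 1 and informative.)

P[X ≥ 4] ≤ 5/9 ≈ 0.55556.


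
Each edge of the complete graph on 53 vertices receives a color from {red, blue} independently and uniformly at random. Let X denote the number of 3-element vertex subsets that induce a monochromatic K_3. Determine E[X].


Let X = Σ_S X_S over the C(53, 3) = 23426 subsets S of size 3, where X_S = 1 if the K_3 on S is monochromatic.
For a fixed S, the K_3 on S has C(3, 2) = 3 edges. P[all 3 edges red] = (1/2)^3, and likewise for blue, so P[monochromatic] = 2·(1/2)^3 = 2^{1 − 3} = 1/4.
By linearity: E[X] = C(53, 3) · 2^{1 − 3} = 23426 · 1/4 = 11713/2.
Numerically: E[X] ≈ 5856.500000.

E[X] = C(53,3)·2^(1−C(3,2)) = 11713/2 ≈ 5856.500000.


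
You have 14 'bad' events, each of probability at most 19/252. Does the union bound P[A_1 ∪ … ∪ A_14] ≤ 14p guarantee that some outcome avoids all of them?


Union bound: P[∪_{i=1}^{14} A_i] ≤ Σ_i P[A_i] ≤ 14·p = 14·(19/252) = 19/18.
Numerically: 19/18 ≈ 1.05556.
Is 19/18 < 1? NO.
Since the bound 19/18 is ≥ 1, the union bound is uninformative here; it does NOT by itself certify existence.

14·p = 19/18 ≈ 1.05556; existence NOT certified by the union bound.


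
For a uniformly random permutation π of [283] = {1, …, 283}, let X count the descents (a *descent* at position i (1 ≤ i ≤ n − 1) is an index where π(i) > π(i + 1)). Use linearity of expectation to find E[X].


Write X = Σ X_I over i = 1, …, 282, with X_I the indicator of one descent.
There are 282 indicators.
For each fixed i, the pair (π(i), π(i+1)) is a uniformly random ordered pair of distinct values from {1, …, 283}; by symmetry P[π(i) > π(i+1)] = 1/2.
By linearity: E[X] = 282 · (1/2) = (283 − 1) · (1/2) = 141 ≈ 141.000.

E[X] = 141 = 141.000.


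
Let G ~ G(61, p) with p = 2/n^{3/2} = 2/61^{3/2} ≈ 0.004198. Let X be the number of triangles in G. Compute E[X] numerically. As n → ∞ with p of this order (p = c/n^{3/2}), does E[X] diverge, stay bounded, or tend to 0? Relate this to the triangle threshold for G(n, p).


Number of potential triangles: C(61, 3) = 35990.
Each occurs with probability p³ ≈ (0.004198)³ ≈ 7.397854e-08.
By linearity: E[X] = C(61, 3)·p³ ≈ 35990 · 7.397854e-08 ≈ 0.0027.
Since α = 3/2 > 1, p = c/n^{3/2} = o(1/n) is below the triangle threshold p ~ 1/n. Asymptotically E[X] ~ (c³/6)·n^{3(1−α)} = (2³/6)·n^{-1.5} → 0, so by Markov's inequality G has no triangles w.h.p.

E[X] ≈ 0.0027; in regime p = Θ(1/n^{3/2}) E[X] tends to 0 (below the triangle threshold p ~ 1/n).


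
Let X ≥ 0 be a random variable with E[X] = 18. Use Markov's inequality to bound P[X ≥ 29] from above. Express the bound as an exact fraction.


μ = E[X] = 18, a = 29.
Markov: P[X ≥ 29] ≤ μ/a = (18)/29 = 18/29.
Numerically: ≈ 0.621.
(Since a = 29 > μ = 18.000, the bound 18/29 is < 1 and informative.)

P[X ≥ 29] ≤ 18/29 ≈ 0.621.


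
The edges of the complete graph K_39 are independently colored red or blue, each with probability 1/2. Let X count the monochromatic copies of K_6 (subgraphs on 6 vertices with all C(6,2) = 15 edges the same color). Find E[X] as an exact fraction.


Let X = Σ_S X_S over the C(39, 6) = 3262623 subsets S of size 6, where X_S = 1 if the K_6 on S is monochromatic.
For a fixed S, the K_6 on S has C(6, 2) = 15 edges. P[all 15 edges red] = (1/2)^15, and likewise for blue, so P[monochromatic] = 2·(1/2)^15 = 2^{1 − 15} = 1/16384.
By linearity of expectation: E[X] = C(39, 6) · 2^{1 − 15} = 3262623 · 1/16384 = 3262623/16384.
Numerically: E[X] ≈ 199.13470.

E[X] = C(39,6)·2^(1−C(6,2)) = 3262623/16384 ≈ 199.13470.


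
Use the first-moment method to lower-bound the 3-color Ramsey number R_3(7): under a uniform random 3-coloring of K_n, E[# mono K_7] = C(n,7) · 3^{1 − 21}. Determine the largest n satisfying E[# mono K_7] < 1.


We need C(n, 7) · 3^{1 − 21} < 1, i.e. C(n, 7) < 3^{21 − 1} = 3486784401.
Check values of n near the boundary:
  n = 79: C(79, 7) = 2898753715; 2898753715 < 3486784401? YES
  n = 80: C(80, 7) = 3176716400; 3176716400 < 3486784401? YES
  n = 81: C(81, 7) = 3477216600; 3477216600 < 3486784401? YES
  n = 82: C(82, 7) = 3801756816; 3801756816 < 3486784401? NO
  n = 83: C(83, 7) = 4151918628; 4151918628 < 3486784401? NO
  n = 84: C(84, 7) = 4529365776; 4529365776 < 3486784401? NO
The largest n with C(n, 7) < 3486784401 is n = 81 (where E[X] = 42928600/43046721 ≈ 0.99726). Hence R_3(7) > 81, i.e. R_3(7) ≥ 82.

Largest n = 81; hence R_3(7) > 81.


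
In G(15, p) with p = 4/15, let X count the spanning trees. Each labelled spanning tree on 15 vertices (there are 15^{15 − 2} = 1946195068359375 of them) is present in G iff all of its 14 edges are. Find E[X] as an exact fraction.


K_15 has 15^{15 − 2} = 1946195068359375 labelled spanning trees.
For each such spanning tree H, let X_H = 1 if all 14 edges of H are present in G. Then P[X_H = 1] = p^{14} = (4/15)^{14} = 268435456/29192926025390625.
By linearity of expectation: E[X] = Σ_H E[X_H] = 1946195068359375 · p^{14} = 1946195068359375 · 268435456/29192926025390625 = 268435456/15.
Numerically: E[X] ≈ 1.79e+07.

E[X] = 1946195068359375 · (4/15)^{14} = 268435456/15 ≈ 1.79e+07.


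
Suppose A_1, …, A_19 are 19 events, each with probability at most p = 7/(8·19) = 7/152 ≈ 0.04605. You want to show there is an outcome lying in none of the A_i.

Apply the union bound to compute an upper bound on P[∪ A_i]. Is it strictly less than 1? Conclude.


Union bound: P[∪_{i=1}^{19} A_i] ≤ Σ_i P[A_i] ≤ 19·p = 19·(7/152) = 7/8.
Numerically: 7/8 ≈ 0.87500.
Is 7/8 < 1? YES.
Since P[∪ A_i] ≤ 7/8 < 1, the complement has P[∩ A_i^c] ≥ 1 − 7/8 = 1/8 > 0, so some outcome avoids every A_i.

19·p = 7/8 ≈ 0.87500; existence CERTIFIED by the union bound.


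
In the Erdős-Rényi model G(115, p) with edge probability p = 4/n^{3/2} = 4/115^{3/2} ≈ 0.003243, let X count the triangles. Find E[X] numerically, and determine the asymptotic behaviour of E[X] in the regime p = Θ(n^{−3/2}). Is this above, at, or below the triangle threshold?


Number of potential triangles: C(115, 3) = 246905.
Each occurs with probability p³ ≈ (0.003243)³ ≈ 3.412241e-08.
By linearity: E[X] = C(115, 3)·p³ ≈ 246905 · 3.412241e-08 ≈ 0.0084.
Since α = 3/2 > 1, p = c/n^{3/2} = o(1/n) is below the triangle threshold p ~ 1/n. Asymptotically E[X] ~ (c³/6)·n^{3(1−α)} = (4³/6)·n^{-1.5} → 0, so by Markov's inequality G has no triangles w.h.p.

E[X] ≈ 0.0084; in regime p = Θ(1/n^{3/2}) E[X] tends to 0 (below the triangle threshold p ~ 1/n).


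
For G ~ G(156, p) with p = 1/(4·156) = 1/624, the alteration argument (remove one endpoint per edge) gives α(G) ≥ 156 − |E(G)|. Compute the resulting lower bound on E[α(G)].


E[|E(G)|] = C(156, 2)·p = 12090 · (1/624) = 155/8.
E[α(G)] ≥ n − E[|E(G)|] = 156 − 155/8 = 1093/8.
Numerically: ≈ 136.625000.
(This is only a lower bound; the true E[α(G)] may be larger.)

E[α(G)] ≥ 1093/8 ≈ 136.625000.


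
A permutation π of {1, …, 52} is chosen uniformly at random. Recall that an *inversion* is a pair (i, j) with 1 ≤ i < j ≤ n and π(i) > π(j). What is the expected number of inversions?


Write X = Σ X_I over the C(52, 2) = 1326 pairs i < j, with X_I the indicator of one inversion.
There are 1326 indicators.
For each fixed pair i < j, the values π(i) and π(j) are two distinct elements of {1, …, 52} in uniformly random order; by symmetry P[π(i) > π(j)] = 1/2.
By linearity: E[X] = 1326 · (1/2) = C(52, 2) · (1/2) = 1326/2 = 663 ≈ 663.000000.

E[X] = 663 = 663.000000.


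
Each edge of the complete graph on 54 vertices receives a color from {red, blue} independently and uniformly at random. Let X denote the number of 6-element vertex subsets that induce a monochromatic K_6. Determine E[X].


Let X = Σ_S X_S over the C(54, 6) = 25827165 subsets S of size 6, where X_S = 1 if the K_6 on S is monochromatic.
For a fixed S, the K_6 on S has C(6, 2) = 15 edges. P[all 15 edges red] = (1/2)^15, and likewise for blue, so P[monochromatic] = 2·(1/2)^15 = 2^{1 − 15} = 1/16384.
By linearity: E[X] = C(54, 6) · 2^{1 − 15} = 25827165 · 1/16384 = 25827165/16384.
Numerically: E[X] ≈ 1576.3651.

E[X] = C(54,6)·2^(1−C(6,2)) = 25827165/16384 ≈ 1576.3651.


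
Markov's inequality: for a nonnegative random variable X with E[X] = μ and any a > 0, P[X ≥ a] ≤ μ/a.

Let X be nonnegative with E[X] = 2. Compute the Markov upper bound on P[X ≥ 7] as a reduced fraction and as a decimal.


μ = E[X] = 2, a = 7.
Markov: P[X ≥ 7] ≤ μ/a = (2)/7 = 2/7.
Numerically: ≈ 0.28571.
(Since a = 7 > μ = 2.00000, the bound 2/7 is < 1 and informative.)

P[X ≥ 7] ≤ 2/7 ≈ 0.28571.


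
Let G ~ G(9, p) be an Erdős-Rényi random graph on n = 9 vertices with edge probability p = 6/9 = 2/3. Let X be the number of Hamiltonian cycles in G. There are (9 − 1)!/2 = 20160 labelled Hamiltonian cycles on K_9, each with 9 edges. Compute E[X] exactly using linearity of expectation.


K_9 has (9 − 1)!/2 = 20160 labelled Hamiltonian cycles.
For each such Hamiltonian cycle H, let X_H = 1 if all 9 edges of H are present in G. Then P[X_H = 1] = p^{9} = (2/3)^{9} = 512/19683.
By linearity: E[X] = Σ_H E[X_H] = 20160 · p^{9} = 20160 · 512/19683 = 1146880/2187.
Numerically: E[X] ≈ 524.

E[X] = 20160 · (2/3)^{9} = 1146880/2187 ≈ 524.


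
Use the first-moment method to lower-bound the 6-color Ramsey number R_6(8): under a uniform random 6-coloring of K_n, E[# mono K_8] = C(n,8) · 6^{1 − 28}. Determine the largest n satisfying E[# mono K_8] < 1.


We need C(n, 8) · 6^{1 − 28} < 1, i.e. C(n, 8) < 6^{28 − 1} = 1023490369077469249536.
Check values of n near the boundary:
  n = 1589: C(1589, 8) = 990389025825605844438; 990389025825605844438 < 1023490369077469249536? YES
  n = 1590: C(1590, 8) = 995397314198933813310; 995397314198933813310 < 1023490369077469249536? YES
  n = 1591: C(1591, 8) = 1000427749141189953870; 1000427749141189953870 < 1023490369077469249536? YES
  n = 1592: C(1592, 8) = 1005480414540892933435; 1005480414540892933435 < 1023490369077469249536? YES
  n = 1593: C(1593, 8) = 1010555394551193970323; 1010555394551193970323 < 1023490369077469249536? YES
  n = 1594: C(1594, 8) = 1015652773590544255167; 1015652773590544255167 < 1023490369077469249536? YES
  n = 1595: C(1595, 8) = 1020772636343363633895; 1020772636343363633895 < 1023490369077469249536? YES
  n = 1596: C(1596, 8) = 1025915067760710553965; 1025915067760710553965 < 1023490369077469249536? NO
  n = 1597: C(1597, 8) = 1031080153060953275445; 1031080153060953275445 < 1023490369077469249536? NO
  n = 1598: C(1598, 8) = 1036267977730442348529; 1036267977730442348529 < 1023490369077469249536? NO
The largest n with C(n, 8) < 1023490369077469249536 is n = 1595 (where E[X] = 113419181815929292655/113721152119718805504 ≈ 0.99734). Hence R_6(8) > 1595, i.e. R_6(8) ≥ 1596.

Largest n = 1595; hence R_6(8) > 1595.


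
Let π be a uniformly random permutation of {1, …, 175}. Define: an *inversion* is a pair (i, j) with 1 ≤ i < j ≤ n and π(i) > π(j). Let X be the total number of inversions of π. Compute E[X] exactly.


Write X = Σ X_I over the C(175, 2) = 15225 pairs i < j, with X_I the indicator of one inversion.
There are 15225 indicators.
For each fixed pair i < j, the values π(i) and π(j) are two distinct elements of {1, …, 175} in uniformly random order; by symmetry P[π(i) > π(j)] = 1/2.
By linearity: E[X] = 15225 · (1/2) = C(175, 2) · (1/2) = 15225/2 = 15225/2 ≈ 7612.500.

E[X] = 15225/2 = 7612.500.


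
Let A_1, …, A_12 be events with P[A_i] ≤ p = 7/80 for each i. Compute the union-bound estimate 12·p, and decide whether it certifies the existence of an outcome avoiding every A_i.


Union bound: P[∪_{i=1}^{12} A_i] ≤ Σ_i P[A_i] ≤ 12·p = 12·(7/80) = 21/20.
Numerically: 21/20 ≈ 1.050000.
Is 21/20 < 1? NO.
Since the bound 21/20 is ≥ 1, the union bound is uninformative here; it does NOT by itself certify existence.

12·p = 21/20 ≈ 1.050000; existence NOT certified by the union bound.


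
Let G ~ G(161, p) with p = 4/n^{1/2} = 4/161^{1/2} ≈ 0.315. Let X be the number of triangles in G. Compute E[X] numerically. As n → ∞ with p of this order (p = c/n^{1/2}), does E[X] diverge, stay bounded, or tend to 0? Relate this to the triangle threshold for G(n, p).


Number of potential triangles: C(161, 3) = 682640.
Each occurs with probability p³ ≈ (0.315)³ ≈ 3.13286e-02.
By linearity: E[X] = C(161, 3)·p³ ≈ 682640 · 3.13286e-02 ≈ 21386.164.
Since α = 1/2 < 1, p = c/n^{1/2} ≫ 1/n is above the triangle threshold p ~ 1/n. Asymptotically E[X] ~ (c³/6)·n^{3(1−α)} = (4³/6)·n^{1.5} → ∞; triangles are abundant w.h.p.

E[X] ≈ 21386.164; in regime p = Θ(1/n^{1/2}) E[X] diverges (above the triangle threshold p ~ 1/n).


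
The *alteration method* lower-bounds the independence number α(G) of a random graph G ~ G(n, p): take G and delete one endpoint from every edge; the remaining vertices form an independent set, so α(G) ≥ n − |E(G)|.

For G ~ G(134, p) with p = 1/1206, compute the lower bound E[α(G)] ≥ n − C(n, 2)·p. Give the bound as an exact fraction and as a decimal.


E[|E(G)|] = C(134, 2)·p = 8911 · (1/1206) = 133/18.
E[α(G)] ≥ n − E[|E(G)|] = 134 − 133/18 = 2279/18.
Numerically: ≈ 126.6111.
(This is only a lower bound; the true E[α(G)] may be larger.)

E[α(G)] ≥ 2279/18 ≈ 126.6111.


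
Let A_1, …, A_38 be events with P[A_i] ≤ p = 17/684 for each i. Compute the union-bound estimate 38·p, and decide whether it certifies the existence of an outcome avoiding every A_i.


Union bound: P[∪_{i=1}^{38} A_i] ≤ Σ_i P[A_i] ≤ 38·p = 38·(17/684) = 17/18.
Numerically: 17/18 ≈ 0.944.
Is 17/18 < 1? YES.
Since P[∪ A_i] ≤ 17/18 < 1, the complement has P[∩ A_i^c] ≥ 1 − 17/18 = 1/18 > 0, so some outcome avoids every A_i.

38·p = 17/18 ≈ 0.944; existence CERTIFIED by the union bound.


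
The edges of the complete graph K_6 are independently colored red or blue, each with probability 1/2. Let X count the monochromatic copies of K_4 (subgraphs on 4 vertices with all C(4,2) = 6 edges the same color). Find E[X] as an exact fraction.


Let X = Σ_S X_S over the C(6, 4) = 15 subsets S of size 4, where X_S = 1 if the K_4 on S is monochromatic.
For a fixed S, the K_4 on S has C(4, 2) = 6 edges. P[all 6 edges red] = (1/2)^6, and likewise for blue, so P[monochromatic] = 2·(1/2)^6 = 2^{1 − 6} = 1/32.
Summing: E[X] = C(6, 4) · 2^{1 − 6} = 15 · 1/32 = 15/32.
Numerically: E[X] ≈ 0.468750.

E[X] = C(6,4)·2^(1−C(4,2)) = 15/32 ≈ 0.468750.


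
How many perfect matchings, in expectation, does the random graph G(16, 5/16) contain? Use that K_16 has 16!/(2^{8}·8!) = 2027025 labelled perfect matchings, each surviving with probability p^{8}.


K_16 has 16!/(2^{8}·8!) = 2027025 labelled perfect matchings.
For each such perfect matching H, let X_H = 1 if all 8 edges of H are present in G. Then P[X_H = 1] = p^{8} = (5/16)^{8} = 390625/4294967296.
By linearity of expectation: E[X] = Σ_H E[X_H] = 2027025 · p^{8} = 2027025 · 390625/4294967296 = 791806640625/4294967296.
Numerically: E[X] ≈ 184.36.

E[X] = 2027025 · (5/16)^{8} = 791806640625/4294967296 ≈ 184.36.


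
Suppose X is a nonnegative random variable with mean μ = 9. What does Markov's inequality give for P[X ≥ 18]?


μ = E[X] = 9, a = 18.
Markov: P[X ≥ 18] ≤ μ/a = (9)/18 = 1/2.
Numerically: ≈ 0.500000.
(Since a = 18 > μ = 9.000000, the bound 1/2 is < 1 and informative.)

P[X ≥ 18] ≤ 1/2 ≈ 0.500000.


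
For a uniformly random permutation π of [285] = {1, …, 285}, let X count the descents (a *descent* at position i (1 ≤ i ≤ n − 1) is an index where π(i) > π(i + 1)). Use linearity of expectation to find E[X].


Write X = Σ X_I over i = 1, …, 284, with X_I the indicator of one descent.
There are 284 indicators.
For each fixed i, the pair (π(i), π(i+1)) is a uniformly random ordered pair of distinct values from {1, …, 285}; by symmetry P[π(i) > π(i+1)] = 1/2.
By linearity: E[X] = 284 · (1/2) = (285 − 1) · (1/2) = 142 ≈ 142.00000.

E[X] = 142 = 142.00000.


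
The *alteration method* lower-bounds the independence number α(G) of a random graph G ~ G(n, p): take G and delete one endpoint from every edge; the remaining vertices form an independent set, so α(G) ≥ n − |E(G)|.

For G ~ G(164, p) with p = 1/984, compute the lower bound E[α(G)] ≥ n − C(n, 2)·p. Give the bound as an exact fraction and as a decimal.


E[|E(G)|] = C(164, 2)·p = 13366 · (1/984) = 163/12.
E[α(G)] ≥ n − E[|E(G)|] = 164 − 163/12 = 1805/12.
Numerically: ≈ 150.4167.
(This is only a lower bound; the true E[α(G)] may be larger.)

E[α(G)] ≥ 1805/12 ≈ 150.4167.


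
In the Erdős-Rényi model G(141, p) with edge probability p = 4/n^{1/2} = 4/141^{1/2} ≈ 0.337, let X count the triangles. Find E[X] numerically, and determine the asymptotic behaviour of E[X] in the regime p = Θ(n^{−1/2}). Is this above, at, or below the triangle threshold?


Number of potential triangles: C(141, 3) = 457310.
Each occurs with probability p³ ≈ (0.337)³ ≈ 3.82253e-02.
By linearity: E[X] = C(141, 3)·p³ ≈ 457310 · 3.82253e-02 ≈ 17480.828.
Since α = 1/2 < 1, p = c/n^{1/2} ≫ 1/n is above the triangle threshold p ~ 1/n. Asymptotically E[X] ~ (c³/6)·n^{3(1−α)} = (4³/6)·n^{1.5} → ∞; triangles are abundant w.h.p.

E[X] ≈ 17480.828; in regime p = Θ(1/n^{1/2}) E[X] diverges (above the triangle threshold p ~ 1/n).


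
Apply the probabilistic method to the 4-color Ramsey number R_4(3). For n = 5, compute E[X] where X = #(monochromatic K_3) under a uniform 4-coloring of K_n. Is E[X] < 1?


E[X] = C(5, 3) · 4^{1 − 3} = 10 · 4^{−2} = 10/16.
As a reduced fraction: E[X] = 5/8 ≈ 0.625.
Is E[X] < 1? YES.
Since E[X] < 1, there exists a 4-coloring of K_{5} with no monochromatic K_3; hence R_4(3) > 5.

E[X] = 5/8 ≈ 0.625; E[X] < 1, so R_4(3) > 5.


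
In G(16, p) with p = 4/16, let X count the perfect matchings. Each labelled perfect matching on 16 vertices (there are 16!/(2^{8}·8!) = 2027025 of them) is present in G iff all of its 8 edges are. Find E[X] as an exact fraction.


K_16 has 16!/(2^{8}·8!) = 2027025 labelled perfect matchings.
For each such perfect matching H, let X_H = 1 if all 8 edges of H are present in G. Then P[X_H = 1] = p^{8} = (1/4)^{8} = 1/65536.
By linearity of expectation: E[X] = Σ_H E[X_H] = 2027025 · p^{8} = 2027025 · 1/65536 = 2027025/65536.
Numerically: E[X] ≈ 30.93.

E[X] = 2027025 · (1/4)^{8} = 2027025/65536 ≈ 30.93.


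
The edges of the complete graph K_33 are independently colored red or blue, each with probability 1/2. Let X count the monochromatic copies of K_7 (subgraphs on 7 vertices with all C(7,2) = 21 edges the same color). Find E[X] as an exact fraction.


Let X = Σ_S X_S over the C(33, 7) = 4272048 subsets S of size 7, where X_S = 1 if the K_7 on S is monochromatic.
For a fixed S, the K_7 on S has C(7, 2) = 21 edges. P[all 21 edges red] = (1/2)^21, and likewise for blue, so P[monochromatic] = 2·(1/2)^21 = 2^{1 − 21} = 1/1048576.
By linearity of expectation: E[X] = C(33, 7) · 2^{1 − 21} = 4272048 · 1/1048576 = 267003/65536.
Numerically: E[X] ≈ 4.074.

E[X] = C(33,7)·2^(1−C(7,2)) = 267003/65536 ≈ 4.074.


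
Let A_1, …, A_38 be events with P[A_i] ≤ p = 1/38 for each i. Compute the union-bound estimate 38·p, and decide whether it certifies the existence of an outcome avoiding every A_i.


Union bound: P[∪_{i=1}^{38} A_i] ≤ Σ_i P[A_i] ≤ 38·p = 38·(1/38) = 1.
Numerically: 1 ≈ 1.00000.
Is 1 < 1? NO.
Since the bound 1 is ≥ 1, the union bound is uninformative here; it does NOT by itself certify existence.

38·p = 1 ≈ 1.00000; existence NOT certified by the union bound.


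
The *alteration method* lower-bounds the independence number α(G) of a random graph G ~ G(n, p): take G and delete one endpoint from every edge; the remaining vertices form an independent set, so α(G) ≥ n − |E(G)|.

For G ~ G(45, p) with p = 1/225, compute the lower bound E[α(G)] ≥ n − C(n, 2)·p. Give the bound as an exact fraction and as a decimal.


E[|E(G)|] = C(45, 2)·p = 990 · (1/225) = 22/5.
E[α(G)] ≥ n − E[|E(G)|] = 45 − 22/5 = 203/5.
Numerically: ≈ 40.600.
(This is only a lower bound; the true E[α(G)] may be larger.)

E[α(G)] ≥ 203/5 ≈ 40.600.


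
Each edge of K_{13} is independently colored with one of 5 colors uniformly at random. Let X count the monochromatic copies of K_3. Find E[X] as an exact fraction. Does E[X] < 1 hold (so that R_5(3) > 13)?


E[X] = C(13, 3) · 5^{1 − 3} = 286 · 5^{−2} = 286/25.
As a reduced fraction: E[X] = 286/25 ≈ 11.44000.
Is E[X] < 1? NO.
Since E[X] ≥ 1, the first-moment bound is inconclusive at n = 13; it does NOT by itself certify R_5(3) > 13.

E[X] = 286/25 ≈ 11.44000; E[X] ≥ 1; first-moment method inconclusive here.


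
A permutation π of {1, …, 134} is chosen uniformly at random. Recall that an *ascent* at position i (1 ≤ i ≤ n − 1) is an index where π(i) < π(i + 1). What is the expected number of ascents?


Write X = Σ X_I over i = 1, …, 133, with X_I the indicator of one ascent.
There are 133 indicators.
For each fixed i, the pair (π(i), π(i+1)) is a uniformly random ordered pair of distinct values from {1, …, 134}; by symmetry P[π(i) < π(i+1)] = 1/2.
By linearity: E[X] = 133 · (1/2) = (134 − 1) · (1/2) = 133/2 ≈ 66.5000.

E[X] = 133/2 = 66.5000.


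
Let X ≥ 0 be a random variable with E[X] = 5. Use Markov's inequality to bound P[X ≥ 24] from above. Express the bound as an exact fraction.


μ = E[X] = 5, a = 24.
Markov: P[X ≥ 24] ≤ μ/a = (5)/24 = 5/24.
Numerically: ≈ 0.208333.
(Since a = 24 > μ = 5.000000, the bound 5/24 is < 1 and informative.)

P[X ≥ 24] ≤ 5/24 ≈ 0.208333.


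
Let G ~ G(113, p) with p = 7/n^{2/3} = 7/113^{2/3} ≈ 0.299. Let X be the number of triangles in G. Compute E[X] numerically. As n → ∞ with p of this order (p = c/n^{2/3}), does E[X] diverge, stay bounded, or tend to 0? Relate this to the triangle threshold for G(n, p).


Number of potential triangles: C(113, 3) = 234136.
Each occurs with probability p³ ≈ (0.299)³ ≈ 2.68619e-02.
By linearity: E[X] = C(113, 3)·p³ ≈ 234136 · 2.68619e-02 ≈ 6289.345.
Since α = 2/3 < 1, p = c/n^{2/3} ≫ 1/n is above the triangle threshold p ~ 1/n. Asymptotically E[X] ~ (c³/6)·n^{3(1−α)} = (7³/6)·n^{1} → ∞; triangles are abundant w.h.p.

E[X] ≈ 6289.345; in regime p = Θ(1/n^{2/3}) E[X] diverges (above the triangle threshold p ~ 1/n).


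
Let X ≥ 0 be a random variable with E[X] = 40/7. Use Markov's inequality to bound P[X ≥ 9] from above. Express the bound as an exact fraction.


μ = E[X] = 40/7, a = 9.
Markov: P[X ≥ 9] ≤ μ/a = (40/7)/9 = 40/63.
Numerically: ≈ 0.635.
(Since a = 9 > μ = 5.714, the bound 40/63 is < 1 and informative.)

P[X ≥ 9] ≤ 40/63 ≈ 0.635.


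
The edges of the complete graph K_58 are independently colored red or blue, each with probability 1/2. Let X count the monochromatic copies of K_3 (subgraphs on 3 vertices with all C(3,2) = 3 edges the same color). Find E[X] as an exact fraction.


Let X = Σ_S X_S over the C(58, 3) = 30856 subsets S of size 3, where X_S = 1 if the K_3 on S is monochromatic.
For a fixed S, the K_3 on S has C(3, 2) = 3 edges. P[all 3 edges red] = (1/2)^3, and likewise for blue, so P[monochromatic] = 2·(1/2)^3 = 2^{1 − 3} = 1/4.
By linearity: E[X] = C(58, 3) · 2^{1 − 3} = 30856 · 1/4 = 7714.
Numerically: E[X] ≈ 7714.00000.

E[X] = C(58,3)·2^(1−C(3,2)) = 7714 ≈ 7714.00000.


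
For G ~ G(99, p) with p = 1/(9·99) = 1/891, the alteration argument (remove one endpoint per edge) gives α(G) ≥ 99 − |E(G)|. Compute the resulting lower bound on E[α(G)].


E[|E(G)|] = C(99, 2)·p = 4851 · (1/891) = 49/9.
E[α(G)] ≥ n − E[|E(G)|] = 99 − 49/9 = 842/9.
Numerically: ≈ 93.5556.
(This is only a lower bound; the true E[α(G)] may be larger.)

E[α(G)] ≥ 842/9 ≈ 93.5556.


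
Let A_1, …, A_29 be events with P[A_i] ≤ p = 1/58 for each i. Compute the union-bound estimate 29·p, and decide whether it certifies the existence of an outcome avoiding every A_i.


Union bound: P[∪_{i=1}^{29} A_i] ≤ Σ_i P[A_i] ≤ 29·p = 29·(1/58) = 1/2.
Numerically: 1/2 ≈ 0.50000.
Is 1/2 < 1? YES.
Since P[∪ A_i] ≤ 1/2 < 1, the complement has P[∩ A_i^c] ≥ 1 − 1/2 = 1/2 > 0, so some outcome avoids every A_i.

29·p = 1/2 ≈ 0.50000; existence CERTIFIED by the union bound.


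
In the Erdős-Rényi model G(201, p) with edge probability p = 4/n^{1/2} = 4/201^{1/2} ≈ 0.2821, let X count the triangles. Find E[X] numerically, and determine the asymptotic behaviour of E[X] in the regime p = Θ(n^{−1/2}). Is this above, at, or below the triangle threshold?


Number of potential triangles: C(201, 3) = 1333300.
Each occurs with probability p³ ≈ (0.2821)³ ≈ 2.245877e-02.
By linearity: E[X] = C(201, 3)·p³ ≈ 1333300 · 2.245877e-02 ≈ 29944.2725.
Since α = 1/2 < 1, p = c/n^{1/2} ≫ 1/n is above the triangle threshold p ~ 1/n. Asymptotically E[X] ~ (c³/6)·n^{3(1−α)} = (4³/6)·n^{1.5} → ∞; triangles are abundant w.h.p.

E[X] ≈ 29944.2725; in regime p = Θ(1/n^{1/2}) E[X] diverges (above the triangle threshold p ~ 1/n).


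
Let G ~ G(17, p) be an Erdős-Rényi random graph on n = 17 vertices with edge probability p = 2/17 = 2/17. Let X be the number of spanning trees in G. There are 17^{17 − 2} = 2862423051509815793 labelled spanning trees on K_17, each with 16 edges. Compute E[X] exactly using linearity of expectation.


K_17 has 17^{17 − 2} = 2862423051509815793 labelled spanning trees.
For each such spanning tree H, let X_H = 1 if all 16 edges of H are present in G. Then P[X_H = 1] = p^{16} = (2/17)^{16} = 65536/48661191875666868481.
By linearity: E[X] = Σ_H E[X_H] = 2862423051509815793 · p^{16} = 2862423051509815793 · 65536/48661191875666868481 = 65536/17.
Numerically: E[X] ≈ 3.86e+03.

E[X] = 2862423051509815793 · (2/17)^{16} = 65536/17 ≈ 3.86e+03.
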